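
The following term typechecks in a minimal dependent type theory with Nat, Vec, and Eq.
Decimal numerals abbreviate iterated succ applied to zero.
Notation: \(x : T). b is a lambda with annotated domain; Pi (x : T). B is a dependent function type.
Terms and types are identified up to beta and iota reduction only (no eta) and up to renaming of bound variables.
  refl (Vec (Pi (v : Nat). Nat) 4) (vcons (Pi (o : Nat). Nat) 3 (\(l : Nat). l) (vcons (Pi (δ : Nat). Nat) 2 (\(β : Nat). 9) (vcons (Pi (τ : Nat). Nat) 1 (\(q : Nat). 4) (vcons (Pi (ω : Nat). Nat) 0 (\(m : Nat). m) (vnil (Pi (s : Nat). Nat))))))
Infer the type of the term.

type:
  Eq (Vec (Pi (v : Nat). Nat) 4) (vcons (Pi (o : Nat). Nat) 3 (\(l : Nat). l) (vcons (Pi (δ : Nat). Nat) 2 (\(β : Nat). 9) (vcons (Pi (τ : Nat). Nat) 1 (\(q : Nat). 4) (vcons (Pi (ω : Nat). Nat) 0 (\(m : Nat). m) (vnil (Pi (s : Nat). Nat)))))) (vcons (Pi (x : Nat). Nat) 3 (\(ν : Nat). ν) (vcons (Pi (w : Nat). Nat) 2 (\(t : Nat). 9) (vcons (Pi (g : Nat). Nat) 1 (\(f : Nat). 4) (vcons (Pi (ψ : Nat). Nat) 0 (\(χ : Nat). χ) (vnil (Pi (d : Nat). Nat))))))


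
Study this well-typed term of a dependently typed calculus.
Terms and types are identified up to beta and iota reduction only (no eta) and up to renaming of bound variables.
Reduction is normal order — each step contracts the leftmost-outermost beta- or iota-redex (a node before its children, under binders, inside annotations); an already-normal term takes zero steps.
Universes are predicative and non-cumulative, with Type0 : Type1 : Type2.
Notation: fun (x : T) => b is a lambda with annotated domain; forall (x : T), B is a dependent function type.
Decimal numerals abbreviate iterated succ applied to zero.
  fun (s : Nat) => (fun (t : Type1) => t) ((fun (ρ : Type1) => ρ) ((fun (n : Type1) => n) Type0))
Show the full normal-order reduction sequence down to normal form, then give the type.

normal-order reduction:
  fun (s : Nat) => (fun (t : Type1) => t) ((fun (ρ : Type1) => ρ) ((fun (n : Type1) => n) Type0))
  ~> fun (s : Nat) => (fun (t : Type1) => t) ((fun (ρ : Type1) => ρ) Type0)
  ~> fun (s : Nat) => (fun (t : Type1) => t) Type0
  ~> fun (s : Nat) => Type0
inferred type:
  forall (s : Nat), Type1


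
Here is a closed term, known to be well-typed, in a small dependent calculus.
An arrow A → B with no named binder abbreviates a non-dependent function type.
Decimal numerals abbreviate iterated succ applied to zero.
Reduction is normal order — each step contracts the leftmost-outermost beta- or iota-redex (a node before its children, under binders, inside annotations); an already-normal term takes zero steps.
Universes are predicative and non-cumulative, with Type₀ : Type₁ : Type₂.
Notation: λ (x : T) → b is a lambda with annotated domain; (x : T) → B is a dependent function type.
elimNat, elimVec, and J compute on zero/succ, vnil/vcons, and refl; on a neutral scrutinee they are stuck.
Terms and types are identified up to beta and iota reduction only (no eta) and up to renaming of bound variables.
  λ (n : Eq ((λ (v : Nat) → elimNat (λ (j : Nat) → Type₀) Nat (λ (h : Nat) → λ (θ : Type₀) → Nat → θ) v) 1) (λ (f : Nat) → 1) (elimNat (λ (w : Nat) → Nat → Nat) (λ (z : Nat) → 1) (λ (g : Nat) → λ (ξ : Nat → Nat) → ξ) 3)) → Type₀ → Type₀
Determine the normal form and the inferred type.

reduced normal form:
  λ (n : Eq (Nat → Nat) (λ (v : Nat) → 1) (λ (j : Nat) → 1)) → Type₀ → Type₀
the term's type:
  Eq (Nat → Nat) (λ (n : Nat) → 1) (λ (v : Nat) → 1) → Type₁


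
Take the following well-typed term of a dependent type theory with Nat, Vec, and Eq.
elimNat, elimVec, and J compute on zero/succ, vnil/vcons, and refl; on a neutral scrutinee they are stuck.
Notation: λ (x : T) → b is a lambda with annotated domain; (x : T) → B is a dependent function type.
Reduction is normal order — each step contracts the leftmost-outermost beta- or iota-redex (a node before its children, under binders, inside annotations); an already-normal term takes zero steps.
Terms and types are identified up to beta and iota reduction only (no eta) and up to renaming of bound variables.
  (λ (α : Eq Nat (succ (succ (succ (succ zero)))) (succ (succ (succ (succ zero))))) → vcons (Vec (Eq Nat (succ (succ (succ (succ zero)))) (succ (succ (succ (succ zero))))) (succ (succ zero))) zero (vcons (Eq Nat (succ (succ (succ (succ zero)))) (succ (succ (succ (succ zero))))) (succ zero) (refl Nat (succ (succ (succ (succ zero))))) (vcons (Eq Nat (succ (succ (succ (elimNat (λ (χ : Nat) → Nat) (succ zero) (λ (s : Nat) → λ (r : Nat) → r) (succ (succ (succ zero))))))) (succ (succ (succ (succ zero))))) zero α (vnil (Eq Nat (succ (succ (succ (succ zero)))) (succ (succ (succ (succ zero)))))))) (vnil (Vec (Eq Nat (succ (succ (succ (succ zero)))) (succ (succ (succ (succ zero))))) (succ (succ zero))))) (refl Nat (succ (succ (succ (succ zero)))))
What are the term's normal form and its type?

reduced normal form:
  vcons (Vec (Eq Nat (succ (succ (succ (succ zero)))) (succ (succ (succ (succ zero))))) (succ (succ zero))) zero (vcons (Eq Nat (succ (succ (succ (succ zero)))) (succ (succ (succ (succ zero))))) (succ zero) (refl Nat (succ (succ (succ (succ zero))))) (vcons (Eq Nat (succ (succ (succ (succ zero)))) (succ (succ (succ (succ zero))))) zero (refl Nat (succ (succ (succ (succ zero))))) (vnil (Eq Nat (succ (succ (succ (succ zero)))) (succ (succ (succ (succ zero)))))))) (vnil (Vec (Eq Nat (succ (succ (succ (succ zero)))) (succ (succ (succ (succ zero))))) (succ (succ zero))))
type:
  Vec (Vec (Eq Nat (succ (succ (succ (succ zero)))) (succ (succ (succ (succ zero))))) (succ (succ zero))) (succ zero)
observation: reduction starts at a beta-redex, and 11 normal-order steps reach the normal form.


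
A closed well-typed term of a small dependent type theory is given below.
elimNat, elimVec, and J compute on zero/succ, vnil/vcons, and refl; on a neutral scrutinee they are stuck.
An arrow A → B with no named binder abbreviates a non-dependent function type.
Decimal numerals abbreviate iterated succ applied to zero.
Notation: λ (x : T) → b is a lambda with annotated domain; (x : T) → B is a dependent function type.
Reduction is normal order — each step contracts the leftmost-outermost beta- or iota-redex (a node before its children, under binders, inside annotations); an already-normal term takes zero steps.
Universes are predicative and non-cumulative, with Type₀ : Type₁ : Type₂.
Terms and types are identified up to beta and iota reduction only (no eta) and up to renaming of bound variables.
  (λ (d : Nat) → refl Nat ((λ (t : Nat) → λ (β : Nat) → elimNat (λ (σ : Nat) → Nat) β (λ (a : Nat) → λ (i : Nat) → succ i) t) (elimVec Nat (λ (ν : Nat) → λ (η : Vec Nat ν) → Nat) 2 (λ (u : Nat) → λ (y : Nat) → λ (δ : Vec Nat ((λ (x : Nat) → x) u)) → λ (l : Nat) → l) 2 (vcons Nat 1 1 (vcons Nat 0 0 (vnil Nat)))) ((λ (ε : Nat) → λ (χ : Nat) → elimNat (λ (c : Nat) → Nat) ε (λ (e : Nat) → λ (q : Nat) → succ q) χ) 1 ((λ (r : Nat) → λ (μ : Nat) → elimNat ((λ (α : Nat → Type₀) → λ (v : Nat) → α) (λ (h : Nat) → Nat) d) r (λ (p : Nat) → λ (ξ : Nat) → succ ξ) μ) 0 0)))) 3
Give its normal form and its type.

resulting normal form:
  refl Nat 3
inferred type:
  Eq Nat 3 3


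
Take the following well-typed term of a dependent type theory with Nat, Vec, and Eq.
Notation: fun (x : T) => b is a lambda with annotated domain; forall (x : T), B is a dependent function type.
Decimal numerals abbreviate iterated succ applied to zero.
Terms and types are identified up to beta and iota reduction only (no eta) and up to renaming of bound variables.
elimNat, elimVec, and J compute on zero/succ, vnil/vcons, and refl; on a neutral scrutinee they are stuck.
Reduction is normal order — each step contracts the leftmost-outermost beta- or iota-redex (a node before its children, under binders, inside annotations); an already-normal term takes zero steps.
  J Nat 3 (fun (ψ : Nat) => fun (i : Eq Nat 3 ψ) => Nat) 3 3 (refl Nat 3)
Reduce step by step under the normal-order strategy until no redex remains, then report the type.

normal-order reduction:
  J Nat 3 (fun (ψ : Nat) => fun (i : Eq Nat 3 ψ) => Nat) 3 3 (refl Nat 3)
  ~> 3
the term's type:
  Nat


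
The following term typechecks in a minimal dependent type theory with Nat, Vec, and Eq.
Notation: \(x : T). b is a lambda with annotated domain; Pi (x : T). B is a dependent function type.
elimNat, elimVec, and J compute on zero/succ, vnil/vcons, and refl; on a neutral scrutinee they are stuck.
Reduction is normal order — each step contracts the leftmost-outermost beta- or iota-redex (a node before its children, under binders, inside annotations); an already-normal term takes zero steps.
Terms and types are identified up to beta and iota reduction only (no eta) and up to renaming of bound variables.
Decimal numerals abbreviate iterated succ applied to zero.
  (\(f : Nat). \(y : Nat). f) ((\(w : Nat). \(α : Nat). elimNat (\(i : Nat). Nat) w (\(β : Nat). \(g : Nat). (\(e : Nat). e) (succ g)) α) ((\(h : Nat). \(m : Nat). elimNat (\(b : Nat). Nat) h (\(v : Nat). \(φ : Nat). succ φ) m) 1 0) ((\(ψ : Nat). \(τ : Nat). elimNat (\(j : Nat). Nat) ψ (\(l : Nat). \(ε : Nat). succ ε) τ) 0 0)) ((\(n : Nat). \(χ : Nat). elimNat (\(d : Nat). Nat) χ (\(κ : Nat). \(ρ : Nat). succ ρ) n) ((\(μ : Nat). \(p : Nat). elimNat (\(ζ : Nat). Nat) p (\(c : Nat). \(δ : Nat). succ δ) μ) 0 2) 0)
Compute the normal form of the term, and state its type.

normal form:
  1
the term's type:
  Nat
observation: the first redex contracted is a beta-redex; the normal form is reached in 12 normal-order steps.


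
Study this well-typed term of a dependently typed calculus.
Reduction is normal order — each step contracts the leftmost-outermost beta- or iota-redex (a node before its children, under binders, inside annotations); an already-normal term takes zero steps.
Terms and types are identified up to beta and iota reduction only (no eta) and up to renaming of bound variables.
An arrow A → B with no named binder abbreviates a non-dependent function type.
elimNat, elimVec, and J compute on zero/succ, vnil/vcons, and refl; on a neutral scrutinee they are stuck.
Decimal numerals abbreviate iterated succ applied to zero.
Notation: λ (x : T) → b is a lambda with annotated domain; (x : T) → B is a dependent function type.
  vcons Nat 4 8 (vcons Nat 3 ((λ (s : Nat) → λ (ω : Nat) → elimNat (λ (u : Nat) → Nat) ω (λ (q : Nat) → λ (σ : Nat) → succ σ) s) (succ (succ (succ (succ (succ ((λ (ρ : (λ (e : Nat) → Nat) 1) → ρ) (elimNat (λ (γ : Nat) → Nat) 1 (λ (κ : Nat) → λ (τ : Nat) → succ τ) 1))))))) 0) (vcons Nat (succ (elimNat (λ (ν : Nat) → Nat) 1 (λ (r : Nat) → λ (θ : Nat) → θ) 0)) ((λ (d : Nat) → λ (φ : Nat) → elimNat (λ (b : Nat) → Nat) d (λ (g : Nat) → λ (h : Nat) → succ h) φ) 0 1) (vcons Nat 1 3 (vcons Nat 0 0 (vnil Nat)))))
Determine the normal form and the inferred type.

reduced normal form:
  vcons Nat 4 8 (vcons Nat 3 7 (vcons Nat 2 1 (vcons Nat 1 3 (vcons Nat 0 0 (vnil Nat)))))
the term's type:
  Vec Nat 5
observation: the leftmost-outermost redex is a beta-redex, and normalization takes 36 steps.


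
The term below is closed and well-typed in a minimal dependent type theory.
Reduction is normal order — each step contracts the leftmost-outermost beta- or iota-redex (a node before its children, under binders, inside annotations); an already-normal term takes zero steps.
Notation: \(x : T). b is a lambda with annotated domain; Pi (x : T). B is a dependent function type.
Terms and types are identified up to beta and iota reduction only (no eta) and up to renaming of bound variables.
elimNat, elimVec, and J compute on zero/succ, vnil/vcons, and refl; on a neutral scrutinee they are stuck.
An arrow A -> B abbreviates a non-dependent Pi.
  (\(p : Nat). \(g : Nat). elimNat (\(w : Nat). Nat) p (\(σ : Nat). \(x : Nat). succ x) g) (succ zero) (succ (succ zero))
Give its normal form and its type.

resulting normal form:
  succ (succ (succ zero))
inferred type:
  Nat
observation: reduction starts at a beta-redex, and 9 normal-order steps reach the normal form.


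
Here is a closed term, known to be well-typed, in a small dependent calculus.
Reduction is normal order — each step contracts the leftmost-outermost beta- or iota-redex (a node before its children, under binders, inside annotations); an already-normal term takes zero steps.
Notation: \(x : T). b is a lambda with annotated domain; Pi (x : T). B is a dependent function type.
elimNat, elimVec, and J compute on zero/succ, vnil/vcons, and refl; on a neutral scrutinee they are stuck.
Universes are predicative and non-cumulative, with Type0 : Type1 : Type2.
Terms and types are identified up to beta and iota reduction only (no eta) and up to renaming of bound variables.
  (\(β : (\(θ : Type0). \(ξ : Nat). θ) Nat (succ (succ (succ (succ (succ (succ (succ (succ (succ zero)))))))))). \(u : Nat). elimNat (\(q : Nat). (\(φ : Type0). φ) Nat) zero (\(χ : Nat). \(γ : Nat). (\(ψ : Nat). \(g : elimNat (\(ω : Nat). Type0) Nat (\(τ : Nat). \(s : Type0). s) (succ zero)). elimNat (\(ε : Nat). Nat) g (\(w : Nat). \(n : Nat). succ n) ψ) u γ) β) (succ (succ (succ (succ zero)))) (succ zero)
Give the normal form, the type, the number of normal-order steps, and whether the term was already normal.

normal form:
  succ (succ (succ (succ zero)))
type:
  Nat
reduction steps (normal order): 39
term was already normal: no
first redex: a beta-redex


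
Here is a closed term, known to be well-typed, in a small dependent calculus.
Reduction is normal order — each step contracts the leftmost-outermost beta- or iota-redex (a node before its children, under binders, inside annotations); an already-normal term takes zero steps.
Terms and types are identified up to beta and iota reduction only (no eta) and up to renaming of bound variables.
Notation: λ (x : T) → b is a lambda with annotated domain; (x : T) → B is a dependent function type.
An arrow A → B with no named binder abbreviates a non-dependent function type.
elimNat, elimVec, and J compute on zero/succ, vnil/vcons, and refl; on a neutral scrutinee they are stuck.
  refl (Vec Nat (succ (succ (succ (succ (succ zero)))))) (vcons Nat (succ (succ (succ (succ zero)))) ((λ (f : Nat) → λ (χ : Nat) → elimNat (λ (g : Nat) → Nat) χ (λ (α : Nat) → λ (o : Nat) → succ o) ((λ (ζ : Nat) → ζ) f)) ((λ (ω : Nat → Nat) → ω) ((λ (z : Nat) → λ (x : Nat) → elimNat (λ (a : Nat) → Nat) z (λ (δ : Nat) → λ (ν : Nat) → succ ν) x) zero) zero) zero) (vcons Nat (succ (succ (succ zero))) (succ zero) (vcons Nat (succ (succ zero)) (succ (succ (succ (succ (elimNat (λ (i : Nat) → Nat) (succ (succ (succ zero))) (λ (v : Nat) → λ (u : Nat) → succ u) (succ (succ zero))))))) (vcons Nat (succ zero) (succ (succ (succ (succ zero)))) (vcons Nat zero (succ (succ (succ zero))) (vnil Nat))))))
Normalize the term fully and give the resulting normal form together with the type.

reduced normal form:
  refl (Vec Nat (succ (succ (succ (succ (succ zero)))))) (vcons Nat (succ (succ (succ (succ zero)))) zero (vcons Nat (succ (succ (succ zero))) (succ zero) (vcons Nat (succ (succ zero)) (succ (succ (succ (succ (succ (succ (succ (succ (succ zero))))))))) (vcons Nat (succ zero) (succ (succ (succ (succ zero)))) (vcons Nat zero (succ (succ (succ zero))) (vnil Nat))))))
the term's type:
  Eq (Vec Nat (succ (succ (succ (succ (succ zero)))))) (vcons Nat (succ (succ (succ (succ zero)))) zero (vcons Nat (succ (succ (succ zero))) (succ zero) (vcons Nat (succ (succ zero)) (succ (succ (succ (succ (succ (succ (succ (succ (succ zero))))))))) (vcons Nat (succ zero) (succ (succ (succ (succ zero)))) (vcons Nat zero (succ (succ (succ zero))) (vnil Nat)))))) (vcons Nat (succ (succ (succ (succ zero)))) zero (vcons Nat (succ (succ (succ zero))) (succ zero) (vcons Nat (succ (succ zero)) (succ (succ (succ (succ (succ (succ (succ (succ (succ zero))))))))) (vcons Nat (succ zero) (succ (succ (succ (succ zero)))) (vcons Nat zero (succ (succ (succ zero))) (vnil Nat))))))


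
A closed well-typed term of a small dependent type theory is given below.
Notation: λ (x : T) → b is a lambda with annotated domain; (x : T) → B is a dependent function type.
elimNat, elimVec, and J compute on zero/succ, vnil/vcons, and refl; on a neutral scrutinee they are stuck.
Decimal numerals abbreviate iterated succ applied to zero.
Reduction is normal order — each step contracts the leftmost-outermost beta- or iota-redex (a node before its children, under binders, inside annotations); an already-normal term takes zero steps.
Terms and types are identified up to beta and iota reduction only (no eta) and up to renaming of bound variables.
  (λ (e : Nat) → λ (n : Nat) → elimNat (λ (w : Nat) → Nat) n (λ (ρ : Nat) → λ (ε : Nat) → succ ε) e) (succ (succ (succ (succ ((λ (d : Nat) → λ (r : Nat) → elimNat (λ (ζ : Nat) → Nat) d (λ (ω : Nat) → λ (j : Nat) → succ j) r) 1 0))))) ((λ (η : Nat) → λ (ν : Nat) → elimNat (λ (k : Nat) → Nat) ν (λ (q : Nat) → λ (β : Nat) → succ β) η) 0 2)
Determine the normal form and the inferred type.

normal form:
  7
the term's type:
  Nat
observation: the first redex contracted is a beta-redex; the normal form is reached in 24 normal-order steps.


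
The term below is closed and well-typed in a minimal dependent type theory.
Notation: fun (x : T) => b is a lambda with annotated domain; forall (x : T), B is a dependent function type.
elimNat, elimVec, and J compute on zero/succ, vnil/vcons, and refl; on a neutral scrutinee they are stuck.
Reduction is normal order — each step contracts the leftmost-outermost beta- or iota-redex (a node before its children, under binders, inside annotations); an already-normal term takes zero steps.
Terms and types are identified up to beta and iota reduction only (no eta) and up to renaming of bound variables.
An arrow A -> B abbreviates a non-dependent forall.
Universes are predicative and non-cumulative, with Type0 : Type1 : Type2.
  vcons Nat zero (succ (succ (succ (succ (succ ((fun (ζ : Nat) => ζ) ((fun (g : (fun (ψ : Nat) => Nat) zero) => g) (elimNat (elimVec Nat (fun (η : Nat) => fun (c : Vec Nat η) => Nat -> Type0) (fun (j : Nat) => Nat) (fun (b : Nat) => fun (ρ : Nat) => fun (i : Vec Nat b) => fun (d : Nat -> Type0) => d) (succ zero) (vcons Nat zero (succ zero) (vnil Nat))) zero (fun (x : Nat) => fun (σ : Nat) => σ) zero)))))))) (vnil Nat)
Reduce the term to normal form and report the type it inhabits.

resulting normal form:
  vcons Nat zero (succ (succ (succ (succ (succ zero))))) (vnil Nat)
inferred type:
  Vec Nat (succ zero)


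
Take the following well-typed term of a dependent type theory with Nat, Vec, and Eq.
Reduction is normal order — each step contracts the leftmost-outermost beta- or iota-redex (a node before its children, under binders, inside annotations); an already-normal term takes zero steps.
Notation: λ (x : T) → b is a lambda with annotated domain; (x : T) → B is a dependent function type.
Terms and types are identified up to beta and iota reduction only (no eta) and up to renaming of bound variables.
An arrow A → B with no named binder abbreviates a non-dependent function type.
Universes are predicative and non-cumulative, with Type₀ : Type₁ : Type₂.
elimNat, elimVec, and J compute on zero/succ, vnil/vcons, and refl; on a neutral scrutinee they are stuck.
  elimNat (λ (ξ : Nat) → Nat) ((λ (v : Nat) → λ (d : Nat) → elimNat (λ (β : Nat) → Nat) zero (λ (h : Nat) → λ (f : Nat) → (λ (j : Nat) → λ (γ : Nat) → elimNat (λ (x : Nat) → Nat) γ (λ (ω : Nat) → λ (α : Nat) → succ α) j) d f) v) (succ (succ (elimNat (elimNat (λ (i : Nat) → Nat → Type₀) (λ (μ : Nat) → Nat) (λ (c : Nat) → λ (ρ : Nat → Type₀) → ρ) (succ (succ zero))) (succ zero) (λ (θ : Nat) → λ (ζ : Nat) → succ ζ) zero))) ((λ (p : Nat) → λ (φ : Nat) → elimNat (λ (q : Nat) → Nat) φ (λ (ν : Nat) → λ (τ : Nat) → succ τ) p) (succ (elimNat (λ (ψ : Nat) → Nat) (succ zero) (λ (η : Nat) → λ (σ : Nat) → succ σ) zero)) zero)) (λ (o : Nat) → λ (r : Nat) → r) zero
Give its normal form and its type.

normal form:
  succ (succ (succ (succ (succ (succ zero)))))
type:
  Nat
observation: normalization takes exactly 71 steps under the normal-order strategy.


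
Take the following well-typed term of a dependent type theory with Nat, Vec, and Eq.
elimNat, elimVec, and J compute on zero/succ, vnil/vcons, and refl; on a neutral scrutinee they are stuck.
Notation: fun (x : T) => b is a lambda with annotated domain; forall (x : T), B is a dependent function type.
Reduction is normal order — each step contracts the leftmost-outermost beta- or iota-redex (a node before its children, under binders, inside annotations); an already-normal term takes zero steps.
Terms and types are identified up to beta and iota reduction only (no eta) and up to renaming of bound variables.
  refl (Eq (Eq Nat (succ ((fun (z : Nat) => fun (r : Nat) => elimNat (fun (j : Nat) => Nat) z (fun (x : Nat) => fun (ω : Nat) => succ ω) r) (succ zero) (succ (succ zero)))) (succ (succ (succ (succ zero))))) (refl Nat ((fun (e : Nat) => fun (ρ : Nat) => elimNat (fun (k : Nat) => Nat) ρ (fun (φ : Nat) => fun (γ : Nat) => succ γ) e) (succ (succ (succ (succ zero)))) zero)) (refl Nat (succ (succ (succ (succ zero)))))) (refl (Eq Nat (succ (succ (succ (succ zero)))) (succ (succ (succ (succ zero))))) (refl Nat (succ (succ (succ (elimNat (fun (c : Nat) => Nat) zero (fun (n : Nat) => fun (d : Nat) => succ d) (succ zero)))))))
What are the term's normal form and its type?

reduced normal form:
  refl (Eq (Eq Nat (succ (succ (succ (succ zero)))) (succ (succ (succ (succ zero))))) (refl Nat (succ (succ (succ (succ zero))))) (refl Nat (succ (succ (succ (succ zero)))))) (refl (Eq Nat (succ (succ (succ (succ zero)))) (succ (succ (succ (succ zero))))) (refl Nat (succ (succ (succ (succ zero))))))
inferred type:
  Eq (Eq (Eq Nat (succ (succ (succ (succ zero)))) (succ (succ (succ (succ zero))))) (refl Nat (succ (succ (succ (succ zero))))) (refl Nat (succ (succ (succ (succ zero)))))) (refl (Eq Nat (succ (succ (succ (succ zero)))) (succ (succ (succ (succ zero))))) (refl Nat (succ (succ (succ (succ zero)))))) (refl (Eq Nat (succ (succ (succ (succ zero)))) (succ (succ (succ (succ zero))))) (refl Nat (succ (succ (succ (succ zero))))))


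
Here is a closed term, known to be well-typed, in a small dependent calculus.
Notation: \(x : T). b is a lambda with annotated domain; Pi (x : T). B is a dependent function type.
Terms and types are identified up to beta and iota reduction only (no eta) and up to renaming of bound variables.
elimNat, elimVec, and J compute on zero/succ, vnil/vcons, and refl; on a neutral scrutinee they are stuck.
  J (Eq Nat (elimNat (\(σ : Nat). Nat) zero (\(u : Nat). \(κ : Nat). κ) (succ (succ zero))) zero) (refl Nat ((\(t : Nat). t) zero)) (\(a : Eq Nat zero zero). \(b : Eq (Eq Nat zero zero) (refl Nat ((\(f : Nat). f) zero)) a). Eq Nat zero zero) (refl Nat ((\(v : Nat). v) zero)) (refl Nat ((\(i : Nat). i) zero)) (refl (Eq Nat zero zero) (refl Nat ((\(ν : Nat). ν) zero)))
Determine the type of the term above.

inferred type:
  Eq Nat zero zero


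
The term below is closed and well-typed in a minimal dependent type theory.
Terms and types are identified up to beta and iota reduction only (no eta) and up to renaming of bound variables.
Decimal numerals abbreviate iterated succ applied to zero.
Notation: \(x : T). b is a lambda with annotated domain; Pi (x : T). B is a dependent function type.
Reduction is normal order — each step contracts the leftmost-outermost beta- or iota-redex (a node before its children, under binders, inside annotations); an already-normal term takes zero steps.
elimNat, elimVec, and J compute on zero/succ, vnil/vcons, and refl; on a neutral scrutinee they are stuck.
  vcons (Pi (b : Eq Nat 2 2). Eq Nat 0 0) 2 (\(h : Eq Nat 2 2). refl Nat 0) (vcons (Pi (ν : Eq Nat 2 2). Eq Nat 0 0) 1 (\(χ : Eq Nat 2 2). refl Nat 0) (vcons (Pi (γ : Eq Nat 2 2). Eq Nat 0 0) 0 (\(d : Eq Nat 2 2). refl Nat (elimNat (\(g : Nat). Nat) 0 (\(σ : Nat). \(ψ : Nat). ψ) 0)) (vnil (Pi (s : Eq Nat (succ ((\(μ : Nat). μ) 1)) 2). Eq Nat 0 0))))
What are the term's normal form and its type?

normal form:
  vcons (Pi (b : Eq Nat 2 2). Eq Nat 0 0) 2 (\(h : Eq Nat 2 2). refl Nat 0) (vcons (Pi (ν : Eq Nat 2 2). Eq Nat 0 0) 1 (\(χ : Eq Nat 2 2). refl Nat 0) (vcons (Pi (γ : Eq Nat 2 2). Eq Nat 0 0) 0 (\(d : Eq Nat 2 2). refl Nat 0) (vnil (Pi (g : Eq Nat 2 2). Eq Nat 0 0))))
the term's type:
  Vec (Pi (b : Eq Nat 2 2). Eq Nat 0 0) 3
observation: the leftmost-outermost redex is an elimNat iota-redex, and normalization takes 2 steps.


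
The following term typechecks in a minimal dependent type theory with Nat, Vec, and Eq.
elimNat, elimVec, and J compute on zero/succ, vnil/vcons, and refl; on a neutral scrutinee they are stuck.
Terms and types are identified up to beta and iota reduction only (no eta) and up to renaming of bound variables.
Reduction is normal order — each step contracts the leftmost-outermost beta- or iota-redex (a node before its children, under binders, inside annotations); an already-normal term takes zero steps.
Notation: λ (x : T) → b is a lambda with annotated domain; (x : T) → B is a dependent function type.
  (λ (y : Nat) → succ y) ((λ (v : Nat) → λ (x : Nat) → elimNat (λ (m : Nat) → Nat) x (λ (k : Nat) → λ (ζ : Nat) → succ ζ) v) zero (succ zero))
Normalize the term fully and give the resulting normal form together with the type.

normal form:
  succ (succ zero)
the term's type:
  Nat


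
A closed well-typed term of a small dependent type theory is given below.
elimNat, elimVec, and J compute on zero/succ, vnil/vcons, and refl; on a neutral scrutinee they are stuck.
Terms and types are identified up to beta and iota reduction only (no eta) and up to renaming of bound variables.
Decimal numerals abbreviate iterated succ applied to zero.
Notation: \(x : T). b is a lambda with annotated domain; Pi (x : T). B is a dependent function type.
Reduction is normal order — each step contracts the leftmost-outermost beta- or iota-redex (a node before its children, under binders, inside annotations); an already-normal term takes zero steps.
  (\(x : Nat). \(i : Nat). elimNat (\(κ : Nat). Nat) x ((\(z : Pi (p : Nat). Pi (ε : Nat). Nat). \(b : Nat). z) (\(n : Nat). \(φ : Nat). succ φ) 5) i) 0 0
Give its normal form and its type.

resulting normal form:
  0
the term's type:
  Nat
observation: 3 normal-order steps normalize the term, beginning with a beta-redex.


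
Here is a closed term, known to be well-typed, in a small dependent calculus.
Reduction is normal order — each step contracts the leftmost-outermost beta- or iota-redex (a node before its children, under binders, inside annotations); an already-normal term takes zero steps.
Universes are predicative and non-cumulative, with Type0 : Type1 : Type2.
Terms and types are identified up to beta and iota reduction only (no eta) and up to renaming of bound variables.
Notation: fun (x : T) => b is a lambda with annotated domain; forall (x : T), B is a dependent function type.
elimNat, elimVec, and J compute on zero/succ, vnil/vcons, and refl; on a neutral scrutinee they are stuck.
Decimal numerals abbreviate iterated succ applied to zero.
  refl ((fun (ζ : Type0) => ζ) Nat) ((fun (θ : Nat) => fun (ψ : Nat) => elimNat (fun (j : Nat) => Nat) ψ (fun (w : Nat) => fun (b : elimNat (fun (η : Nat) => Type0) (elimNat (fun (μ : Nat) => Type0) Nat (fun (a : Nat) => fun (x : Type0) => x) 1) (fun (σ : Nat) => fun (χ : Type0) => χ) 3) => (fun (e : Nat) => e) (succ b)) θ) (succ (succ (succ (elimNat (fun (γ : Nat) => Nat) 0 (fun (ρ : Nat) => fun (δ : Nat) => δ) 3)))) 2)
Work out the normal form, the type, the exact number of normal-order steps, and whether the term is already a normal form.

reduced normal form:
  refl Nat 5
the term's type:
  Eq Nat 5 5
reduction steps (normal order): 41
started in normal form: no
first redex: a beta-redex


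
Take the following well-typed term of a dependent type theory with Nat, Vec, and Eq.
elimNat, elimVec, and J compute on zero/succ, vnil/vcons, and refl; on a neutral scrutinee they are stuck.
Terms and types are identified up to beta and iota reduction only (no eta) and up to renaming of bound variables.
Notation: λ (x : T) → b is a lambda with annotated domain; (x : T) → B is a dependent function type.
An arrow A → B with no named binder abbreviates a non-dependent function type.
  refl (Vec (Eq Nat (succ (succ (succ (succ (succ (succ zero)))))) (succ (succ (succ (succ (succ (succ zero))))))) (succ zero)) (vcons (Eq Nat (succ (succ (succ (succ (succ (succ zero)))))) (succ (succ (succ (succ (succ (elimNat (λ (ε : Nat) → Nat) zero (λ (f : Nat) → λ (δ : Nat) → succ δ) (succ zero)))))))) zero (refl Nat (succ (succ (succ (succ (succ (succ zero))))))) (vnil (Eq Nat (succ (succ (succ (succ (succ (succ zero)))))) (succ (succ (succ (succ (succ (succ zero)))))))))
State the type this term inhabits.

the term's type:
  Eq (Vec (Eq Nat (succ (succ (succ (succ (succ (succ zero)))))) (succ (succ (succ (succ (succ (succ zero))))))) (succ zero)) (vcons (Eq Nat (succ (succ (succ (succ (succ (succ zero)))))) (succ (succ (succ (succ (succ (succ zero))))))) zero (refl Nat (succ (succ (succ (succ (succ (succ zero))))))) (vnil (Eq Nat (succ (succ (succ (succ (succ (succ zero)))))) (succ (succ (succ (succ (succ (succ zero))))))))) (vcons (Eq Nat (succ (succ (succ (succ (succ (succ zero)))))) (succ (succ (succ (succ (succ (succ zero))))))) zero (refl Nat (succ (succ (succ (succ (succ (succ zero))))))) (vnil (Eq Nat (succ (succ (succ (succ (succ (succ zero)))))) (succ (succ (succ (succ (succ (succ zero)))))))))


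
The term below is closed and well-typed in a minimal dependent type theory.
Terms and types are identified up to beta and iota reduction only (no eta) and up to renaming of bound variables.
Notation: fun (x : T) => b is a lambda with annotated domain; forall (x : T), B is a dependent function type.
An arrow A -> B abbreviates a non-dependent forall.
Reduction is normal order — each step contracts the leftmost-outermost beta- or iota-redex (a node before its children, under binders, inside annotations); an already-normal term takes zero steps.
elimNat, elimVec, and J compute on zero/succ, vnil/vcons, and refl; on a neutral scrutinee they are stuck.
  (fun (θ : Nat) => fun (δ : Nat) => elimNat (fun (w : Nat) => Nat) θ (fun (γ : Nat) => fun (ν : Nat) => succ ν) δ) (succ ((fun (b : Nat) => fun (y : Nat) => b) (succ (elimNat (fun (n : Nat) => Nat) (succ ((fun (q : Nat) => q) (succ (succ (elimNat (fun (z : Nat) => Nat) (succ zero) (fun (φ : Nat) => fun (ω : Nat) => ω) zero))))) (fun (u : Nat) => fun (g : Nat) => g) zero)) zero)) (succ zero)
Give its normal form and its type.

normal form:
  succ (succ (succ (succ (succ (succ (succ zero))))))
the term's type:
  Nat


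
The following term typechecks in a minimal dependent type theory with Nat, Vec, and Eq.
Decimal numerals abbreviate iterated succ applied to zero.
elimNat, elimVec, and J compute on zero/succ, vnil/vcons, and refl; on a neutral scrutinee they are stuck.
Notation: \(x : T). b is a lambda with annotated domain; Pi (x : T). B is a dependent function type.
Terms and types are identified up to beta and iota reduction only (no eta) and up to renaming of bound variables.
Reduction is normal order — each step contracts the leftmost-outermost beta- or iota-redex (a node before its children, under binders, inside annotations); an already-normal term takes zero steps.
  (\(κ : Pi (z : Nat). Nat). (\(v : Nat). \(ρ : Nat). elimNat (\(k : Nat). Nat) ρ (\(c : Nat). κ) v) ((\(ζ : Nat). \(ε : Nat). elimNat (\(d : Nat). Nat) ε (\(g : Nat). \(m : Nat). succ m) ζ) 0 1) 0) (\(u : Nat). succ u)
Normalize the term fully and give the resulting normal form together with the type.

resulting normal form:
  1
the term's type:
  Nat
observation: contracting a beta-redex first, the term normalizes in 10 steps.


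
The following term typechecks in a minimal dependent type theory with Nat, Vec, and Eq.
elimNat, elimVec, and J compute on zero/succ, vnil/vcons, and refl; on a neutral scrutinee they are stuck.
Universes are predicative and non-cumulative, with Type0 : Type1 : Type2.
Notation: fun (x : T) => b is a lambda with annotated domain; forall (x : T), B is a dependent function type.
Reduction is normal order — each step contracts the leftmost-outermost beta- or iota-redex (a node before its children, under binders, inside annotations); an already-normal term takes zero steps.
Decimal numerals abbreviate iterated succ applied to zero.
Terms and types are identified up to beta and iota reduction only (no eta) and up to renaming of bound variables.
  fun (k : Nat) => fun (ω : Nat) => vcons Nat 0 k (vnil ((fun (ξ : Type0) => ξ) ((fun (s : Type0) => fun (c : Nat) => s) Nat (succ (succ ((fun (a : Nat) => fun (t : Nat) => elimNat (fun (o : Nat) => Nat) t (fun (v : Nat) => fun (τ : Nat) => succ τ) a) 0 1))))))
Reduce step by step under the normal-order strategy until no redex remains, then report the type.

reduction (normal order):
  fun (k : Nat) => fun (ω : Nat) => vcons Nat 0 k (vnil ((fun (ξ : Type0) => ξ) ((fun (s : Type0) => fun (c : Nat) => s) Nat (succ (succ ((fun (a : Nat) => fun (t : Nat) => elimNat (fun (o : Nat) => Nat) t (fun (v : Nat) => fun (τ : Nat) => succ τ) a) 0 1))))))
  ~> fun (k : Nat) => fun (ω : Nat) => vcons Nat 0 k (vnil ((fun (ξ : Type0) => fun (s : Nat) => ξ) Nat (succ (succ ((fun (c : Nat) => fun (a : Nat) => elimNat (fun (t : Nat) => Nat) a (fun (o : Nat) => fun (v : Nat) => succ v) c) 0 1)))))
  ~> fun (k : Nat) => fun (ω : Nat) => vcons Nat 0 k (vnil ((fun (ξ : Nat) => Nat) (succ (succ ((fun (s : Nat) => fun (c : Nat) => elimNat (fun (a : Nat) => Nat) c (fun (t : Nat) => fun (o : Nat) => succ o) s) 0 1)))))
  ~> fun (k : Nat) => fun (ω : Nat) => vcons Nat 0 k (vnil Nat)
the term's type:
  forall (k : Nat), forall (ω : Nat), Vec Nat 1


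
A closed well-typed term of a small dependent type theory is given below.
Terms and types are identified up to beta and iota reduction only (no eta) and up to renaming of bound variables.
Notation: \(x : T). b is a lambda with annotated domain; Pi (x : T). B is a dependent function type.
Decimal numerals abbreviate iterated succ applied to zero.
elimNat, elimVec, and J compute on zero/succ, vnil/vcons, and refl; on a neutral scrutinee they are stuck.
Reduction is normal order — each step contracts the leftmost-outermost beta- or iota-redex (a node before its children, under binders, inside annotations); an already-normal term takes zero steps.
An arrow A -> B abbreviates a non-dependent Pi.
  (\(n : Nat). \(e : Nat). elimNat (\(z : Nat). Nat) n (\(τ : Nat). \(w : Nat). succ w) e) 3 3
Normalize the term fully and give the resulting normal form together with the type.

reduced normal form:
  6
inferred type:
  Nat
observation: the term reaches its normal form after 12 normal-order steps.


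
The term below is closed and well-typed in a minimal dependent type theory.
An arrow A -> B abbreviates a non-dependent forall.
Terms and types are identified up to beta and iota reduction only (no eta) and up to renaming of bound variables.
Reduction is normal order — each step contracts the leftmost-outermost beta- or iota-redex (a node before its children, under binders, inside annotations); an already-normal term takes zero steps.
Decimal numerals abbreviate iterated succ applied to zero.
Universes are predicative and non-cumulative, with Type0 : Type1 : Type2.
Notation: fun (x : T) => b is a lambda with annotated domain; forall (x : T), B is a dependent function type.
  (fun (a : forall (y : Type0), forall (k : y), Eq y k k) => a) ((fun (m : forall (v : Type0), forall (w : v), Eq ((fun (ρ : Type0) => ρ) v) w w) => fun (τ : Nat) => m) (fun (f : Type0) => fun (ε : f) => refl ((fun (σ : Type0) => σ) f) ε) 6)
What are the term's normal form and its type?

normal form:
  fun (a : Type0) => fun (y : a) => refl a y
type:
  forall (a : Type0), forall (y : a), Eq a y y
observation: 4 normal-order steps normalize the term, beginning with a beta-redex.


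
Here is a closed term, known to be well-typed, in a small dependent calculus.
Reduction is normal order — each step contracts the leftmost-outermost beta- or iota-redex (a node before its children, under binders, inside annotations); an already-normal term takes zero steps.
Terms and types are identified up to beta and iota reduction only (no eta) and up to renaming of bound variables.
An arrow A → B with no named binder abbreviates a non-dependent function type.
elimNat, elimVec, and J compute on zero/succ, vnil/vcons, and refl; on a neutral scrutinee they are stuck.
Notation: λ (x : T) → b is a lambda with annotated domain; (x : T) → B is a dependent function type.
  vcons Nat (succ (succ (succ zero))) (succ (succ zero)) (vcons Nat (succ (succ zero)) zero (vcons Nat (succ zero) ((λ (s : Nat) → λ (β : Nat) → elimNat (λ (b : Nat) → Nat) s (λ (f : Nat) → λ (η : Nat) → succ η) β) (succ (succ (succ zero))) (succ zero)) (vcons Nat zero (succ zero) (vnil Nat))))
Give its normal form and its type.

reduced normal form:
  vcons Nat (succ (succ (succ zero))) (succ (succ zero)) (vcons Nat (succ (succ zero)) zero (vcons Nat (succ zero) (succ (succ (succ (succ zero)))) (vcons Nat zero (succ zero) (vnil Nat))))
inferred type:
  Vec Nat (succ (succ (succ (succ zero))))


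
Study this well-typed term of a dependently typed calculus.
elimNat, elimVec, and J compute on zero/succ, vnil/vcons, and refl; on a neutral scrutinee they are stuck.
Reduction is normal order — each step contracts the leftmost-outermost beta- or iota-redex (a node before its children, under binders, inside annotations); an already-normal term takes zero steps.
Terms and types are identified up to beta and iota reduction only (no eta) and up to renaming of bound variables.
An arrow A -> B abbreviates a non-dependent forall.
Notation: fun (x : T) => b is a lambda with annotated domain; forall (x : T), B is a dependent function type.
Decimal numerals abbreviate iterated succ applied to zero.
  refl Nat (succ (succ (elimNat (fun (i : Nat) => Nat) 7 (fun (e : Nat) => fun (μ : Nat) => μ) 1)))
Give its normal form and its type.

normal form:
  refl Nat 9
the term's type:
  Eq Nat 9 9


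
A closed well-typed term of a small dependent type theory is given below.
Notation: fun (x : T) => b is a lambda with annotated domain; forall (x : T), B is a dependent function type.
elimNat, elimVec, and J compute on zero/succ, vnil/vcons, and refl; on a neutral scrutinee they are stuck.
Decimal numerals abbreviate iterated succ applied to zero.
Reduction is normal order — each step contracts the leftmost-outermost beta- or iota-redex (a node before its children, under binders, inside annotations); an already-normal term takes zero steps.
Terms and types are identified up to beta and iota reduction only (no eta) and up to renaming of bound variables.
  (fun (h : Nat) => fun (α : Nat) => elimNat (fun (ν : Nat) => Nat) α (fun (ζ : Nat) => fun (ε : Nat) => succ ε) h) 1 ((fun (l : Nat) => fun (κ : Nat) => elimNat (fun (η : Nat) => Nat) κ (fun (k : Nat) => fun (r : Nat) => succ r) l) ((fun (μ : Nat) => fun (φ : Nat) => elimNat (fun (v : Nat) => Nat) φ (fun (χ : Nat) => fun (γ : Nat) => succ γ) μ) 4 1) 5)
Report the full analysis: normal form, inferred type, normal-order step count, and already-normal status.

normal form:
  11
type:
  Nat
normal-order step count: 39
started in normal form: no
first redex: a beta-redex


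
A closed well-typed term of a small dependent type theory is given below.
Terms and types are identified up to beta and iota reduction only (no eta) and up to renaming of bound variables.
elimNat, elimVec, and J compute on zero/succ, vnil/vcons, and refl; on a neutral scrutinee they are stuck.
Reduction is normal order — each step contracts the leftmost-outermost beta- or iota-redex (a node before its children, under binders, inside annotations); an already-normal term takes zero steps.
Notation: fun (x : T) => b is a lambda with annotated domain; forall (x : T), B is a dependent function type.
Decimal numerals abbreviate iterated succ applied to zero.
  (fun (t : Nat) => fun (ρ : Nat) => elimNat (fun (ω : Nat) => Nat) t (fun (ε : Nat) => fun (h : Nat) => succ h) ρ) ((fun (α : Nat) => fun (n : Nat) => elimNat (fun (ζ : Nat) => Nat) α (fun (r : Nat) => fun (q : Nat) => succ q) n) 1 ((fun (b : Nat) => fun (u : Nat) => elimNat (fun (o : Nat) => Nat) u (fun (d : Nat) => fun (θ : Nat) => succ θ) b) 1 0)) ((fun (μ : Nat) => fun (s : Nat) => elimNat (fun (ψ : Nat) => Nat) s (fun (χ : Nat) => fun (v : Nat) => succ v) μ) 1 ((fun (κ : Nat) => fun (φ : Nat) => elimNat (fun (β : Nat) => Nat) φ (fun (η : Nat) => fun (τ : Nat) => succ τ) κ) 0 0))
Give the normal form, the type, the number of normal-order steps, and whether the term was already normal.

resulting normal form:
  3
inferred type:
  Nat
normal-order step count: 27
started in normal form: no
first contracted redex: a beta-redex
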